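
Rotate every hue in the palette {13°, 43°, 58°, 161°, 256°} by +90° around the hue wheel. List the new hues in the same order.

103°, 133°, 148°, 251°, 346°

13 + 90 = 103°
43 + 90 = 133°
58 + 90 = 148°
161 + 90 = 251°
256 + 90 = 346°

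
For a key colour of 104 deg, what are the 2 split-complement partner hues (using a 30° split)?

254° and 314°

Split-complementary hues sit 30° either side of the complement.
Complement of 104 deg: 104 + 180 = 284°
284 − 30 = 254°
284 + 30 = 314°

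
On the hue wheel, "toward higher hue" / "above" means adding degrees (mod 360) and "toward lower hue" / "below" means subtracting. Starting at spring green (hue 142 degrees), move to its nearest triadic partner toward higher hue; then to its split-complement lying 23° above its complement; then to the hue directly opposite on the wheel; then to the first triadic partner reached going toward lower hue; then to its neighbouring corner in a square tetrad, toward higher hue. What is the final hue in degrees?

+120° (triadic ↑): 142 + 120 = 262°
+203° (split-comp 23° ↑): 262 + 203 = 465 → 465 − 360 = 105°
+180° (complement): 105 + 180 = 285°
−120° (triadic ↓): 285 − 120 = 165°
+90° (square ↑): 165 + 90 = 255°

255°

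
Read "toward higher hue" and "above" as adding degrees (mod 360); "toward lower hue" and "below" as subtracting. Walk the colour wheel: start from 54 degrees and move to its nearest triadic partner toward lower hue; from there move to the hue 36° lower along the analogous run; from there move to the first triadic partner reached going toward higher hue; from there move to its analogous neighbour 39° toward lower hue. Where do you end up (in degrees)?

−120° (triadic ↓): 54 − 120 = -66 → -66 + 360 = 294°
−36° (analog 36° ↓): 294 − 36 = 258°
+120° (triadic ↑): 258 + 120 = 378 → 378 − 360 = 18°
−39° (analog 39° ↓): 18 − 39 = -21 → -21 + 360 = 339°

339°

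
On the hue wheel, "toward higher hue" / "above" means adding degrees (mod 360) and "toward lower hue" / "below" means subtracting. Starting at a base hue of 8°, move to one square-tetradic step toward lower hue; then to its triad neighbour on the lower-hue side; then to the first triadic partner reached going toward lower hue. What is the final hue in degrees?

38°

−90° (square ↓): 8 − 90 = -82 → -82 + 360 = 278°
−120° (triadic ↓): 278 − 120 = 158°
−120° (triadic ↓): 158 − 120 = 38°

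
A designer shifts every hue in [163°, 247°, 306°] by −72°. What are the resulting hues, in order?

163 − 72 = 91°
247 − 72 = 175°
306 − 72 = 234°

91°, 175°, 234°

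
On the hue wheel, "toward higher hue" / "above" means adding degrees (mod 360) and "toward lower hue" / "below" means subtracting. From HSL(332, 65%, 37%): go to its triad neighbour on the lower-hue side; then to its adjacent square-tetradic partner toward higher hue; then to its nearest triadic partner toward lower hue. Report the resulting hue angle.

182°

triadic ↓ −120°: 332 − 120 = 212°
square ↑ +90°: 212 + 90 = 302°
triadic ↓ −120°: 302 − 120 = 182°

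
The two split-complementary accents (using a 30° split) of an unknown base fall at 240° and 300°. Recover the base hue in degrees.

90°

The accents sit 30° either side of the complement, so the complement is their short-arc midpoint on the wheel.
Short-arc midpoint of 240° and 300°: 270°.
Base is 180° from the complement: 270 − 180 = 90°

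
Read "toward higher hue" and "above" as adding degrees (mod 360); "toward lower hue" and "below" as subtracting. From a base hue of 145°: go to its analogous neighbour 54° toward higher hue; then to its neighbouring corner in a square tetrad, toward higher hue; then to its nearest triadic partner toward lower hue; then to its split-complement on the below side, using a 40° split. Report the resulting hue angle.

309°

+54° (analog 54° ↑): 145 + 54 = 199°
+90° (square ↑): 199 + 90 = 289°
−120° (triadic ↓): 289 − 120 = 169°
+140° (split-comp 40° ↓): 169 + 140 = 309°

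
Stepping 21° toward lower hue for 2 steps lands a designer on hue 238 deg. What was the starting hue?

2 steps of 21° (toward lower hue) give a net shift of −42°.
Start = end − shift: 238 + 42 = 280°

280°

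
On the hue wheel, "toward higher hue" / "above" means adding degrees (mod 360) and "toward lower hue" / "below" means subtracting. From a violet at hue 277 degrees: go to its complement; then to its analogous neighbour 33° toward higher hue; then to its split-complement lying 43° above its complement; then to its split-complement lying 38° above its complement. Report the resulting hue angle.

211°

277 + 180 = 457 → 457 − 360 = 97°   (complement)
97 + 33 = 130°   (analog 33° ↑)
130 + 223 = 353°   (split-comp 43° ↑)
353 + 218 = 571 → 571 − 360 = 211°   (split-comp 38° ↑)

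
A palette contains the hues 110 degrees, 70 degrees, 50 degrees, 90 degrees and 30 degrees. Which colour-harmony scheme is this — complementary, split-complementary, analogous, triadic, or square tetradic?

Sort the hues: 30°, 50°, 70°, 90°, 110°.
Successive gaps around the wheel: 20°, 20°, 20°, 20°, 280°.
A run of hues at equal small steps (20°) with one large closing gap is an analogous group.

analogous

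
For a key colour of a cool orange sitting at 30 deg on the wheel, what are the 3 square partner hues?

120°, 210° and 300°

A square tetradic scheme places four hues every 90°.
30 + 90 = 120°
30 + 180 = 210°
30 + 270 = 300°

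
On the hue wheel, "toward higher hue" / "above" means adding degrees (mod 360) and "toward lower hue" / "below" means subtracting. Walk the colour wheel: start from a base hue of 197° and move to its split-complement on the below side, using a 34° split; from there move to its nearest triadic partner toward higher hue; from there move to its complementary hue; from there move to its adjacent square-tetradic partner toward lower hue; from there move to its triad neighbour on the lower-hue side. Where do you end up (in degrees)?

split-comp 34° ↓ +146°: 197 + 146 = 343°
triadic ↑ +120°: 343 + 120 = 463 → 463 − 360 = 103°
complement +180°: 103 + 180 = 283°
square ↓ −90°: 283 − 90 = 193°
triadic ↓ −120°: 193 − 120 = 73°

73°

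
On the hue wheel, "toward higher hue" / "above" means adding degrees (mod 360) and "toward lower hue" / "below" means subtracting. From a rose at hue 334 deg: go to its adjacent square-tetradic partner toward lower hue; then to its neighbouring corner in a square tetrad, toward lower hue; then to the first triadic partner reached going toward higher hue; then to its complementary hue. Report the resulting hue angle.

334 − 90 = 244°   (square ↓)
244 − 90 = 154°   (square ↓)
154 + 120 = 274°   (triadic ↑)
274 + 180 = 454 → 454 − 360 = 94°   (complement)

94°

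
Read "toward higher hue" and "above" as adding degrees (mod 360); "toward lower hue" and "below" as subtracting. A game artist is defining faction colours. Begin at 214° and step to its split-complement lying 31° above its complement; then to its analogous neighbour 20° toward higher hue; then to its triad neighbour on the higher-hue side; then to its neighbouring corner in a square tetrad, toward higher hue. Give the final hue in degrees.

295°

+211° (split-comp 31° ↑): 214 + 211 = 425 → 425 − 360 = 65°
+20° (analog 20° ↑): 65 + 20 = 85°
+120° (triadic ↑): 85 + 120 = 205°
+90° (square ↑): 205 + 90 = 295°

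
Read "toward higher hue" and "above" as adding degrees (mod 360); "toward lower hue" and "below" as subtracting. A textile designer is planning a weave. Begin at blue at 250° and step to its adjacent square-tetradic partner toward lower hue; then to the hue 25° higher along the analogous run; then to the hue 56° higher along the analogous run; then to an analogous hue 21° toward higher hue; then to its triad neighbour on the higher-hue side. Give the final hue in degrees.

−90° (square ↓): 250 − 90 = 160°
+25° (analog 25° ↑): 160 + 25 = 185°
+56° (analog 56° ↑): 185 + 56 = 241°
+21° (analog 21° ↑): 241 + 21 = 262°
+120° (triadic ↑): 262 + 120 = 382 → 382 − 360 = 22°

22°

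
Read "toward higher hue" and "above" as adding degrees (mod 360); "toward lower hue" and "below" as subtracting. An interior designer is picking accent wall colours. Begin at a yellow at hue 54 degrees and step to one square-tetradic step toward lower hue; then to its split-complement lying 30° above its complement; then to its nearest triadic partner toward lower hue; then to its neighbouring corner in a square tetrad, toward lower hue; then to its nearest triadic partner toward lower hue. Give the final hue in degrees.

−90° (square ↓): 54 − 90 = -36 → -36 + 360 = 324°
+210° (split-comp 30° ↑): 324 + 210 = 534 → 534 − 360 = 174°
−120° (triadic ↓): 174 − 120 = 54°
−90° (square ↓): 54 − 90 = -36 → -36 + 360 = 324°
−120° (triadic ↓): 324 − 120 = 204°

204°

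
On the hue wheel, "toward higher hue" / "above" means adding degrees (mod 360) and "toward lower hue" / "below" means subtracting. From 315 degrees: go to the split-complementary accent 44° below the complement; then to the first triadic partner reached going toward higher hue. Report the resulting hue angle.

+136° (split-comp 44° ↓): 315 + 136 = 451 → 451 − 360 = 91°
+120° (triadic ↑): 91 + 120 = 211°

211°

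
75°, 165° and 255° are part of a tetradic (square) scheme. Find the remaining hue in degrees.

A square tetradic scheme places four hues every 90°.
The full set through 75° is {75°, 165°, 255°, 345°}.
Given {75°, 165°, 255°}, the missing hue is 345°.

345°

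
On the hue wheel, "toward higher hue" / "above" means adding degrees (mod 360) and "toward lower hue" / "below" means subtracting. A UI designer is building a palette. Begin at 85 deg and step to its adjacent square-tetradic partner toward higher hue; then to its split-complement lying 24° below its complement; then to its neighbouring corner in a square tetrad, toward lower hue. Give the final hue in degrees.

square ↑ +90°: 85 + 90 = 175°
split-comp 24° ↓ +156°: 175 + 156 = 331°
square ↓ −90°: 331 − 90 = 241°

241°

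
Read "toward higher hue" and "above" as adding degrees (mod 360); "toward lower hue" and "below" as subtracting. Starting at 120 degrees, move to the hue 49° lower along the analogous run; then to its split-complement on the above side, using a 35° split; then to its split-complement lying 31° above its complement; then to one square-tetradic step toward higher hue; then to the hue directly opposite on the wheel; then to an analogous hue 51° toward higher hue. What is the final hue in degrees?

98°

120 − 49 = 71°   (analog 49° ↓)
71 + 215 = 286°   (split-comp 35° ↑)
286 + 211 = 497 → 497 − 360 = 137°   (split-comp 31° ↑)
137 + 90 = 227°   (square ↑)
227 + 180 = 407 → 407 − 360 = 47°   (complement)
47 + 51 = 98°   (analog 51° ↑)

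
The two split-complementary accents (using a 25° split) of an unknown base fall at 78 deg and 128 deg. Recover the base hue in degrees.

The accents sit 25° either side of the complement, so the complement is their short-arc midpoint on the wheel.
Short-arc midpoint of 78° and 128°: 103°.
Base is 180° from the complement: 103 − 180 = -77 → -77 + 360 = 283°

283°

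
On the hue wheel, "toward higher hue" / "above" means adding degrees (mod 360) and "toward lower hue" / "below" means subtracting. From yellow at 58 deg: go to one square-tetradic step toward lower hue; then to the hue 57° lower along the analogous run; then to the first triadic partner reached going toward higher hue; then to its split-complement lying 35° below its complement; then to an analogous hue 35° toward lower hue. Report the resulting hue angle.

141°

square ↓ −90°: 58 − 90 = -32 → -32 + 360 = 328°
analog 57° ↓ −57°: 328 − 57 = 271°
triadic ↑ +120°: 271 + 120 = 391 → 391 − 360 = 31°
split-comp 35° ↓ +145°: 31 + 145 = 176°
analog 35° ↓ −35°: 176 − 35 = 141°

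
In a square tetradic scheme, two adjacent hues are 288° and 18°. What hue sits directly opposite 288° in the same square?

A square tetradic scheme places four hues 90° apart; opposite corners are 180° apart.
288 + 180 = 468 → 468 − 360 = 108°

108°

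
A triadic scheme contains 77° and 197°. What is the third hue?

A triad spaces three hues 120° apart.
The full set is {77°, 197°, 317°}.

317°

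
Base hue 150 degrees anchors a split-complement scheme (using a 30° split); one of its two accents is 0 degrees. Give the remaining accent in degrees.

300°

Split-complementary hues sit 30° either side of the complement.
Complement of the base 150°: 150 + 180 = 330°
The given accent 0° is 30° one side of 330°; the other accent sits 30° the other side: 330 − 30 = 300°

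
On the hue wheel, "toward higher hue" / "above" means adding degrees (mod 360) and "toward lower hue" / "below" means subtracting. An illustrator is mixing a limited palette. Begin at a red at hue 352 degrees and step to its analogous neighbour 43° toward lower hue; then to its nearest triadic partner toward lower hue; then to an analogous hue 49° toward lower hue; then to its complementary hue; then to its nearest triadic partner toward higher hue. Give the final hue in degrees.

80°

analog 43° ↓ −43°: 352 − 43 = 309°
triadic ↓ −120°: 309 − 120 = 189°
analog 49° ↓ −49°: 189 − 49 = 140°
complement +180°: 140 + 180 = 320°
triadic ↑ +120°: 320 + 120 = 440 → 440 − 360 = 80°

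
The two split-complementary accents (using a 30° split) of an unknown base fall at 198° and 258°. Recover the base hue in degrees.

48°

The accents sit 30° either side of the complement, so the complement is their short-arc midpoint on the wheel.
Short-arc midpoint of 198° and 258°: 228°.
Base is 180° from the complement: 228 − 180 = 48°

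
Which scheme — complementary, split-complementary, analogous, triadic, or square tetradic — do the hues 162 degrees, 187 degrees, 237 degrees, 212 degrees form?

analogous

Sort the hues: 162°, 187°, 212°, 237°.
Successive gaps around the wheel: 25°, 25°, 25°, 285°.
A run of hues at equal small steps (25°) with one large closing gap is an analogous group.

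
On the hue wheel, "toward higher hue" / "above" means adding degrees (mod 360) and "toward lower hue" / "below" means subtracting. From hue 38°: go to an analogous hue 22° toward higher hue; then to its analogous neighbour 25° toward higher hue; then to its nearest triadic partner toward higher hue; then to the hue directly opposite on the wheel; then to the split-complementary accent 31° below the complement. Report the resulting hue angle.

174°

38 + 22 = 60°   (analog 22° ↑)
60 + 25 = 85°   (analog 25° ↑)
85 + 120 = 205°   (triadic ↑)
205 + 180 = 385 → 385 − 360 = 25°   (complement)
25 + 149 = 174°   (split-comp 31° ↓)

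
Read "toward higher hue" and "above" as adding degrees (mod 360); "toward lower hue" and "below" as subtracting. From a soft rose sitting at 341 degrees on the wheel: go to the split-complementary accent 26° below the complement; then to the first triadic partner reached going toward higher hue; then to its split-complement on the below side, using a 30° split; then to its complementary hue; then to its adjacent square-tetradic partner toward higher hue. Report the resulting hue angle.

341 + 154 = 495 → 495 − 360 = 135°   (split-comp 26° ↓)
135 + 120 = 255°   (triadic ↑)
255 + 150 = 405 → 405 − 360 = 45°   (split-comp 30° ↓)
45 + 180 = 225°   (complement)
225 + 90 = 315°   (square ↑)

315°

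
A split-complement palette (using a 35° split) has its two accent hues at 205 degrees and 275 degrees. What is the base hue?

The accents sit 35° either side of the complement, so the complement is their short-arc midpoint on the wheel.
Short-arc midpoint of 205° and 275°: 240°.
Base is 180° from the complement: 240 − 180 = 60°

60°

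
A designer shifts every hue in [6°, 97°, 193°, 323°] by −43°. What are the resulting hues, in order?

6 − 43 = -37 → -37 + 360 = 323°
97 − 43 = 54°
193 − 43 = 150°
323 − 43 = 280°

323°, 54°, 150°, 280°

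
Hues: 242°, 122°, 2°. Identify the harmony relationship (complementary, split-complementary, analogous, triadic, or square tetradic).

Sort the hues: 2°, 122°, 242°.
Successive gaps around the wheel: 120°, 120°, 120°.
Three hues equally spaced 120° apart form a triad.

triadic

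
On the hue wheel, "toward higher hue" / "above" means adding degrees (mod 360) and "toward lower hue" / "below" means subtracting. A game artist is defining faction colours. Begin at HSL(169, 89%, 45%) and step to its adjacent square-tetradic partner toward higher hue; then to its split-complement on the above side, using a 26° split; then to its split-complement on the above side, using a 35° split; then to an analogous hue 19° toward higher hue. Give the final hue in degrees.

339°

square ↑ +90°: 169 + 90 = 259°
split-comp 26° ↑ +206°: 259 + 206 = 465 → 465 − 360 = 105°
split-comp 35° ↑ +215°: 105 + 215 = 320°
analog 19° ↑ +19°: 320 + 19 = 339°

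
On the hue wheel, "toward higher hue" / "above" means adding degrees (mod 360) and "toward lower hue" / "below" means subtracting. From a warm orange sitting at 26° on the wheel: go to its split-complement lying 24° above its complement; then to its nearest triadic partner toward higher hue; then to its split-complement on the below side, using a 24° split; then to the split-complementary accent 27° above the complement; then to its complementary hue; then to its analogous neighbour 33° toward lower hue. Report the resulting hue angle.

+204° (split-comp 24° ↑): 26 + 204 = 230°
+120° (triadic ↑): 230 + 120 = 350°
+156° (split-comp 24° ↓): 350 + 156 = 506 → 506 − 360 = 146°
+207° (split-comp 27° ↑): 146 + 207 = 353°
+180° (complement): 353 + 180 = 533 → 533 − 360 = 173°
−33° (analog 33° ↓): 173 − 33 = 140°

140°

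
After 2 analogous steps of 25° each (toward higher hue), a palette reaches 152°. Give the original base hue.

2 steps of 25° (toward higher hue) give a net shift of +50°.
Start = end − shift: 152 − 50 = 102°

102°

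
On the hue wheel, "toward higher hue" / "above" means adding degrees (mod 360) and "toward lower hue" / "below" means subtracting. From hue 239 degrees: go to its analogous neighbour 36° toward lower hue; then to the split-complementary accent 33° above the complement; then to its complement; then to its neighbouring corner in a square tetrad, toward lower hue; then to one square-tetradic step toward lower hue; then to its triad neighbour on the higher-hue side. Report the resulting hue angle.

−36° (analog 36° ↓): 239 − 36 = 203°
+213° (split-comp 33° ↑): 203 + 213 = 416 → 416 − 360 = 56°
+180° (complement): 56 + 180 = 236°
−90° (square ↓): 236 − 90 = 146°
−90° (square ↓): 146 − 90 = 56°
+120° (triadic ↑): 56 + 120 = 176°

176°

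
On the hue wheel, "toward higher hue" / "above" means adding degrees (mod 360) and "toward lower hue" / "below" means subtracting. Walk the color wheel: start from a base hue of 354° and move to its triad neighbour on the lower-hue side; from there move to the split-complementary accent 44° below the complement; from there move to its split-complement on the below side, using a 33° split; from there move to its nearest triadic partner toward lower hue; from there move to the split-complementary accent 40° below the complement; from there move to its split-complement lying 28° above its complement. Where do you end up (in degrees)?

354 − 120 = 234°   (triadic ↓)
234 + 136 = 370 → 370 − 360 = 10°   (split-comp 44° ↓)
10 + 147 = 157°   (split-comp 33° ↓)
157 − 120 = 37°   (triadic ↓)
37 + 140 = 177°   (split-comp 40° ↓)
177 + 208 = 385 → 385 − 360 = 25°   (split-comp 28° ↑)

25°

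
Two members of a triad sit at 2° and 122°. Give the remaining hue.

A triad spaces three hues 120° apart.
The full set is {2°, 122°, 242°}.

242°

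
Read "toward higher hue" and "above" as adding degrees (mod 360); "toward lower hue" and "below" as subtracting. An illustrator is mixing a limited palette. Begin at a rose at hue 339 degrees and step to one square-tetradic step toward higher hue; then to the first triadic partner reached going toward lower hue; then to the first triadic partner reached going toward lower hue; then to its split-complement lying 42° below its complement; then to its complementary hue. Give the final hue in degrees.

+90° (square ↑): 339 + 90 = 429 → 429 − 360 = 69°
−120° (triadic ↓): 69 − 120 = -51 → -51 + 360 = 309°
−120° (triadic ↓): 309 − 120 = 189°
+138° (split-comp 42° ↓): 189 + 138 = 327°
+180° (complement): 327 + 180 = 507 → 507 − 360 = 147°

147°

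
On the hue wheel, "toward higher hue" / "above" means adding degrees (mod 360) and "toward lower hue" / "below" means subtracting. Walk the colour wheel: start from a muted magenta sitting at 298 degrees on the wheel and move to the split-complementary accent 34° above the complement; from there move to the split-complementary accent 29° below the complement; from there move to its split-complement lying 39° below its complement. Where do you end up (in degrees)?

84°

split-comp 34° ↑ +214°: 298 + 214 = 512 → 512 − 360 = 152°
split-comp 29° ↓ +151°: 152 + 151 = 303°
split-comp 39° ↓ +141°: 303 + 141 = 444 → 444 − 360 = 84°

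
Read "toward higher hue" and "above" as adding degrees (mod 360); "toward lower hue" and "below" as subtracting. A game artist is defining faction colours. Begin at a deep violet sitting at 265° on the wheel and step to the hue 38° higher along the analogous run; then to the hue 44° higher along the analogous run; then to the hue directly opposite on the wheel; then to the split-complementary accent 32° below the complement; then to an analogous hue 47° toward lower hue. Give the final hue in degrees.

analog 38° ↑ +38°: 265 + 38 = 303°
analog 44° ↑ +44°: 303 + 44 = 347°
complement +180°: 347 + 180 = 527 → 527 − 360 = 167°
split-comp 32° ↓ +148°: 167 + 148 = 315°
analog 47° ↓ −47°: 315 − 47 = 268°

268°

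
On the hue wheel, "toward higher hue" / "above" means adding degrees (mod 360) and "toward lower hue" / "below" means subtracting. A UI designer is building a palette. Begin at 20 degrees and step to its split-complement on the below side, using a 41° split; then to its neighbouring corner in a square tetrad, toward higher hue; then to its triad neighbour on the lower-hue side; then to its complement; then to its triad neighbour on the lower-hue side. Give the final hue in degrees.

+139° (split-comp 41° ↓): 20 + 139 = 159°
+90° (square ↑): 159 + 90 = 249°
−120° (triadic ↓): 249 − 120 = 129°
+180° (complement): 129 + 180 = 309°
−120° (triadic ↓): 309 − 120 = 189°

189°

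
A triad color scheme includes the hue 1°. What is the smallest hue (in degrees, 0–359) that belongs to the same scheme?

A triad places three hues 120° apart.
The full set through 1° is {1°, 121°, 241°}.

1°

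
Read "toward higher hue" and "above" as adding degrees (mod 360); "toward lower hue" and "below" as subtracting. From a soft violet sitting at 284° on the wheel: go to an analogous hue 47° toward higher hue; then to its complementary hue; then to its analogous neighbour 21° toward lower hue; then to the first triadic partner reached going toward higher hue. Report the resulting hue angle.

284 + 47 = 331°   (analog 47° ↑)
331 + 180 = 511 → 511 − 360 = 151°   (complement)
151 − 21 = 130°   (analog 21° ↓)
130 + 120 = 250°   (triadic ↑)

250°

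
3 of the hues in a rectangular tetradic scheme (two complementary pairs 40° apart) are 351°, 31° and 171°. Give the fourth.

211°

A rectangular tetradic uses two complementary pairs 40° apart: offsets 0°, 40°, 180°, 220°.
Among {31°, 171°, 351°}, 171° and 351° are a 180° pair.
The remaining hue 31° needs its own complement: 31 + 180 = 211°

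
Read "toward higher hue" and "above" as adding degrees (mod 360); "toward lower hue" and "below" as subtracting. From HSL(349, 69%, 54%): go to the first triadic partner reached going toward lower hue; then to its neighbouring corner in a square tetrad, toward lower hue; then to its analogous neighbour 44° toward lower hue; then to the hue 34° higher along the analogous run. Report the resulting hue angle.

349 − 120 = 229°   (triadic ↓)
229 − 90 = 139°   (square ↓)
139 − 44 = 95°   (analog 44° ↓)
95 + 34 = 129°   (analog 34° ↑)

129°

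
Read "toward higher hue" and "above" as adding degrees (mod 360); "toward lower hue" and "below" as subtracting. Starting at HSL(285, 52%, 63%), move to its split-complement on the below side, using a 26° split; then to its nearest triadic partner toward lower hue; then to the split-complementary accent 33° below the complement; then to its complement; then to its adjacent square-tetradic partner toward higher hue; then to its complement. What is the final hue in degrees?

285 + 154 = 439 → 439 − 360 = 79°   (split-comp 26° ↓)
79 − 120 = -41 → -41 + 360 = 319°   (triadic ↓)
319 + 147 = 466 → 466 − 360 = 106°   (split-comp 33° ↓)
106 + 180 = 286°   (complement)
286 + 90 = 376 → 376 − 360 = 16°   (square ↑)
16 + 180 = 196°   (complement)

196°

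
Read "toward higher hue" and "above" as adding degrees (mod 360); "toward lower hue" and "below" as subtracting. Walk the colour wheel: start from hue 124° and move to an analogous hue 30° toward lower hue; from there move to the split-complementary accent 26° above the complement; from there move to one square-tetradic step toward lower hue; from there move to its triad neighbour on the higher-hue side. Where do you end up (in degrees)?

330°

analog 30° ↓ −30°: 124 − 30 = 94°
split-comp 26° ↑ +206°: 94 + 206 = 300°
square ↓ −90°: 300 − 90 = 210°
triadic ↑ +120°: 210 + 120 = 330°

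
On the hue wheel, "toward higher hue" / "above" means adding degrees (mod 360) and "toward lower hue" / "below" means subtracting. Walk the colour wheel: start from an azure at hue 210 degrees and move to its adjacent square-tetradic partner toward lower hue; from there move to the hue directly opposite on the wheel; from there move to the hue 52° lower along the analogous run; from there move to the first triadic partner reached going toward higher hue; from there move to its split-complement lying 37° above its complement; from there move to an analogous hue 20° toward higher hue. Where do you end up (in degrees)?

−90° (square ↓): 210 − 90 = 120°
+180° (complement): 120 + 180 = 300°
−52° (analog 52° ↓): 300 − 52 = 248°
+120° (triadic ↑): 248 + 120 = 368 → 368 − 360 = 8°
+217° (split-comp 37° ↑): 8 + 217 = 225°
+20° (analog 20° ↑): 225 + 20 = 245°

245°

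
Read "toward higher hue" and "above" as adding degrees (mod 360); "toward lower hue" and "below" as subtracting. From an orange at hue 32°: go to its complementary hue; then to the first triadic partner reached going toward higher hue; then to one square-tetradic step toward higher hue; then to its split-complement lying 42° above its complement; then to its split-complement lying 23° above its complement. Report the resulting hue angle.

127°

32 + 180 = 212°   (complement)
212 + 120 = 332°   (triadic ↑)
332 + 90 = 422 → 422 − 360 = 62°   (square ↑)
62 + 222 = 284°   (split-comp 42° ↑)
284 + 203 = 487 → 487 − 360 = 127°   (split-comp 23° ↑)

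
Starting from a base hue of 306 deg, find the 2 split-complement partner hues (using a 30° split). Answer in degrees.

Split-complementary hues sit 30° either side of the complement.
Complement of 306 deg: 306 + 180 = 486 → 486 − 360 = 126°
126 − 30 = 96°
126 + 30 = 156°

96° and 156°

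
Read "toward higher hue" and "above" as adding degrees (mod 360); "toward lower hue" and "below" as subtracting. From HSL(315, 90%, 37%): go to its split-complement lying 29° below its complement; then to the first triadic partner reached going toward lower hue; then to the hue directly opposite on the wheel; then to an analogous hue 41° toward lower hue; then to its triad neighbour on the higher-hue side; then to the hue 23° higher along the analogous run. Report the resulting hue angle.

268°

split-comp 29° ↓ +151°: 315 + 151 = 466 → 466 − 360 = 106°
triadic ↓ −120°: 106 − 120 = -14 → -14 + 360 = 346°
complement +180°: 346 + 180 = 526 → 526 − 360 = 166°
analog 41° ↓ −41°: 166 − 41 = 125°
triadic ↑ +120°: 125 + 120 = 245°
analog 23° ↑ +23°: 245 + 23 = 268°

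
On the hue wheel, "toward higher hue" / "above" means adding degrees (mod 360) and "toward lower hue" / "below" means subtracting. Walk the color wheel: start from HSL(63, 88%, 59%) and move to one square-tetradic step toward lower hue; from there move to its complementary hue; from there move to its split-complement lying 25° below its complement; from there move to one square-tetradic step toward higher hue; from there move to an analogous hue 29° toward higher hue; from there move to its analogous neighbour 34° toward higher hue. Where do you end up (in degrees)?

101°

−90° (square ↓): 63 − 90 = -27 → -27 + 360 = 333°
+180° (complement): 333 + 180 = 513 → 513 − 360 = 153°
+155° (split-comp 25° ↓): 153 + 155 = 308°
+90° (square ↑): 308 + 90 = 398 → 398 − 360 = 38°
+29° (analog 29° ↑): 38 + 29 = 67°
+34° (analog 34° ↑): 67 + 34 = 101°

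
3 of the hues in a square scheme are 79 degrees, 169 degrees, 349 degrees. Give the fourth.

A square tetradic scheme places four hues every 90°.
The full set through 79° is {79°, 169°, 259°, 349°}.
Given {79°, 169°, 349°}, the missing hue is 259°.

259°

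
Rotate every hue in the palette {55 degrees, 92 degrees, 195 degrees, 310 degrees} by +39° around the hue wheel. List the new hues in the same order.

55 + 39 = 94°
92 + 39 = 131°
195 + 39 = 234°
310 + 39 = 349°

94°, 131°, 234°, 349°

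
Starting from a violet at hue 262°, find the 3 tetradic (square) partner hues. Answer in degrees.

352°, 82° and 172°

A square tetradic scheme places four hues every 90°.
262 + 90 = 352°
262 + 180 = 442 → 442 − 360 = 82°
262 + 270 = 532 → 532 − 360 = 172°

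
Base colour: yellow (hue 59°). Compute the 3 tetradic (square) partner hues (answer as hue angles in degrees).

59 + 90 = 149°
59 + 180 = 239°
59 + 270 = 329°

149°, 239°, and 329°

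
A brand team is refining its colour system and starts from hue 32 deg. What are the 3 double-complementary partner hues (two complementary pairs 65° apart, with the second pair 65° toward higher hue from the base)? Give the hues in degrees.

A rectangular tetradic uses two complementary pairs 65° apart: offsets 0°, 65°, 180°, 245°.
32 + 65 = 97°
32 + 180 = 212°
32 + 245 = 277°

97°, 212° and 277°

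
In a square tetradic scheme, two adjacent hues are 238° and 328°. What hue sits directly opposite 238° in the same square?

58°

A square tetradic scheme places four hues 90° apart; opposite corners are 180° apart.
238 + 180 = 418 → 418 − 360 = 58°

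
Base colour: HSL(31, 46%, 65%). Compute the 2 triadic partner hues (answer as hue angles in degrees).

151° and 271°

A triad places three hues 120° apart.
31 + 120 = 151°
31 + 240 = 271°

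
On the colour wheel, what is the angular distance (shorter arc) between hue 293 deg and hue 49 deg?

|293 − 49| = 244.
The shorter arc is 360 − 244 = 116°.

116°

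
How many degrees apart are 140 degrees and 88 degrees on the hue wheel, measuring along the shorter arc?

|140 − 88| = 52.
52 ≤ 180, so the shorter arc is 52°.

52°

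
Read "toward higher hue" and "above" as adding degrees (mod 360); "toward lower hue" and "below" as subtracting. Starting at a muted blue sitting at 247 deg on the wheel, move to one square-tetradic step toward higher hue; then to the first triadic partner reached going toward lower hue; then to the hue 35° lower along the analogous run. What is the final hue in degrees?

square ↑ +90°: 247 + 90 = 337°
triadic ↓ −120°: 337 − 120 = 217°
analog 35° ↓ −35°: 217 − 35 = 182°

182°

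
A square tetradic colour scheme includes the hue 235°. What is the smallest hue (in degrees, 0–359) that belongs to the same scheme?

55°

A square tetradic scheme places four hues every 90°.
The full set through 235° is {55°, 145°, 235°, 325°}.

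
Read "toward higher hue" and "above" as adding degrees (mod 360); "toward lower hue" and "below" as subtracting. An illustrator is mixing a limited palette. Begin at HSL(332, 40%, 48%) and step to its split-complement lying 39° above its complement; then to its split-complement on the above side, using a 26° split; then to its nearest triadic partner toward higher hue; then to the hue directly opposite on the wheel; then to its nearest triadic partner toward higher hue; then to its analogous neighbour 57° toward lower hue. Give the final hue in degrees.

332 + 219 = 551 → 551 − 360 = 191°   (split-comp 39° ↑)
191 + 206 = 397 → 397 − 360 = 37°   (split-comp 26° ↑)
37 + 120 = 157°   (triadic ↑)
157 + 180 = 337°   (complement)
337 + 120 = 457 → 457 − 360 = 97°   (triadic ↑)
97 − 57 = 40°   (analog 57° ↓)

40°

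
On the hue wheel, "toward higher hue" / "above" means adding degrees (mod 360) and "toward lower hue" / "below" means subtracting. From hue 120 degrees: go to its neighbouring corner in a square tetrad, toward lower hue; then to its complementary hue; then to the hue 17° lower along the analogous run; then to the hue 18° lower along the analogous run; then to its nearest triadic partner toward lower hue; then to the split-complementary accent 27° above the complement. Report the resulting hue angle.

262°

120 − 90 = 30°   (square ↓)
30 + 180 = 210°   (complement)
210 − 17 = 193°   (analog 17° ↓)
193 − 18 = 175°   (analog 18° ↓)
175 − 120 = 55°   (triadic ↓)
55 + 207 = 262°   (split-comp 27° ↑)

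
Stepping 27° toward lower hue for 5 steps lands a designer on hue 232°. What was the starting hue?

7°

5 steps of 27° (toward lower hue) give a net shift of −135°.
Start = end − shift: 232 + 135 = 367 → 367 − 360 = 7°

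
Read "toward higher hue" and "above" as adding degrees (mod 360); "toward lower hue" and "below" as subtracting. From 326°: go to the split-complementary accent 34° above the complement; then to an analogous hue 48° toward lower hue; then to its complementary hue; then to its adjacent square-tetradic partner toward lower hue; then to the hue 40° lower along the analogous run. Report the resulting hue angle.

182°

+214° (split-comp 34° ↑): 326 + 214 = 540 → 540 − 360 = 180°
−48° (analog 48° ↓): 180 − 48 = 132°
+180° (complement): 132 + 180 = 312°
−90° (square ↓): 312 − 90 = 222°
−40° (analog 40° ↓): 222 − 40 = 182°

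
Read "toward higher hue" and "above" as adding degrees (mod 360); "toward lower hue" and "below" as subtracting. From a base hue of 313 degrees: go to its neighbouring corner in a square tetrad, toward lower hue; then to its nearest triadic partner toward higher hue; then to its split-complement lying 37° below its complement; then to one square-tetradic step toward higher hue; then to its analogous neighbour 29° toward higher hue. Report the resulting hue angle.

245°

−90° (square ↓): 313 − 90 = 223°
+120° (triadic ↑): 223 + 120 = 343°
+143° (split-comp 37° ↓): 343 + 143 = 486 → 486 − 360 = 126°
+90° (square ↑): 126 + 90 = 216°
+29° (analog 29° ↑): 216 + 29 = 245°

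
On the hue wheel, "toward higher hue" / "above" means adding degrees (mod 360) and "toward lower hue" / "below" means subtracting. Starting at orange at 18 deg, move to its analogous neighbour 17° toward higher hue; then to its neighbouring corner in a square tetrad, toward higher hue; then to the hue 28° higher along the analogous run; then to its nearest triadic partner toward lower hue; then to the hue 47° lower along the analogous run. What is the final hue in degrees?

346°

analog 17° ↑ +17°: 18 + 17 = 35°
square ↑ +90°: 35 + 90 = 125°
analog 28° ↑ +28°: 125 + 28 = 153°
triadic ↓ −120°: 153 − 120 = 33°
analog 47° ↓ −47°: 33 − 47 = -14 → -14 + 360 = 346°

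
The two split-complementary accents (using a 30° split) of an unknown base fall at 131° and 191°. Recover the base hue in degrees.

The accents sit 30° either side of the complement, so the complement is their short-arc midpoint on the wheel.
Short-arc midpoint of 131° and 191°: 161°.
Base is 180° from the complement: 161 − 180 = -19 → -19 + 360 = 341°

341°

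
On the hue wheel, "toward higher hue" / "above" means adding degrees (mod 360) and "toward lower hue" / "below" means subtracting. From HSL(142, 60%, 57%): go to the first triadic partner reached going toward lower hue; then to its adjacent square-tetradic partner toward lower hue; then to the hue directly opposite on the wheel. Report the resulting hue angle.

142 − 120 = 22°   (triadic ↓)
22 − 90 = -68 → -68 + 360 = 292°   (square ↓)
292 + 180 = 472 → 472 − 360 = 112°   (complement)

112°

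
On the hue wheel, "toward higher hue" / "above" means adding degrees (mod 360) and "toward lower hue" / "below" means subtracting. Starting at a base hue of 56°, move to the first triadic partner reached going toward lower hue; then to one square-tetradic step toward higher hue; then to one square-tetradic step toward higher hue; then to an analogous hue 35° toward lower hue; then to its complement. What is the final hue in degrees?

triadic ↓ −120°: 56 − 120 = -64 → -64 + 360 = 296°
square ↑ +90°: 296 + 90 = 386 → 386 − 360 = 26°
square ↑ +90°: 26 + 90 = 116°
analog 35° ↓ −35°: 116 − 35 = 81°
complement +180°: 81 + 180 = 261°

261°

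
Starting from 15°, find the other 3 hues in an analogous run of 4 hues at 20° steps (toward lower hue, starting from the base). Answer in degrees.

Analogous hues sit every 20° along the wheel.
15 − 20 = -5 → -5 + 360 = 355°
15 − 40 = -25 → -25 + 360 = 335°
15 − 60 = -45 → -45 + 360 = 315°

355°, 335° and 315°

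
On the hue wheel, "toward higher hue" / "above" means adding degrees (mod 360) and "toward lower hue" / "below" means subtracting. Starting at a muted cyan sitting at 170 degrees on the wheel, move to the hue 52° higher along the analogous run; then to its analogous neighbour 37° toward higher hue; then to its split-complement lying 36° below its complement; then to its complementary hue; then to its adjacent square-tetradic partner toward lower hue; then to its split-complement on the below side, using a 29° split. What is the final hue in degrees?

analog 52° ↑ +52°: 170 + 52 = 222°
analog 37° ↑ +37°: 222 + 37 = 259°
split-comp 36° ↓ +144°: 259 + 144 = 403 → 403 − 360 = 43°
complement +180°: 43 + 180 = 223°
square ↓ −90°: 223 − 90 = 133°
split-comp 29° ↓ +151°: 133 + 151 = 284°

284°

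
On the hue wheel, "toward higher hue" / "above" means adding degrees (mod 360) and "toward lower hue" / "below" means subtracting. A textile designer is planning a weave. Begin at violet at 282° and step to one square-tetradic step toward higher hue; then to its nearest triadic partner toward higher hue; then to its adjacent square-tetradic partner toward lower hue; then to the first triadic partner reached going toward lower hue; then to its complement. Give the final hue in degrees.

102°

square ↑ +90°: 282 + 90 = 372 → 372 − 360 = 12°
triadic ↑ +120°: 12 + 120 = 132°
square ↓ −90°: 132 − 90 = 42°
triadic ↓ −120°: 42 − 120 = -78 → -78 + 360 = 282°
complement +180°: 282 + 180 = 462 → 462 − 360 = 102°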